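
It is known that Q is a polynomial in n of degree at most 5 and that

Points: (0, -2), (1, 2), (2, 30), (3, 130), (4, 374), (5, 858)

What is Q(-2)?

-10

First differences: 4, 28, 100, 244, 484. Second differences: 24, 72, 144, 240. Third differences: 48, 72, 96. Fourth differences: 24, 24.
Level-4 differences are constant, so Q has degree 4.
Fitting a degree-4 polynomial gives Q(n) = n^4 + 2n³ - n² + 2n - 2.
Then Q(-2) = -10.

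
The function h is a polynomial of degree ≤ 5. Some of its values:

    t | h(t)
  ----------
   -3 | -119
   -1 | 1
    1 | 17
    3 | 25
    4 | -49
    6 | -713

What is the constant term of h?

Write h(t) = at^5 + bt^4 + ct³ + dt² + et + p; the 6 given values yield a linear system in the 6 coefficients.
Solving, the leading coefficient vanishes, and h(t) = -t^4 + 2t³ + 3t² + 6t + 7.
The constant term is h(0) = 7.

7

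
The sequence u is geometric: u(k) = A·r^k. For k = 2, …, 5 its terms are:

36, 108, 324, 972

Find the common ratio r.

3

Consecutive ratio: 108/36 = 3, and 324/108 = 3, so r = 3.
Then A·3^2 = 36 gives A = 4, and u(k) = 4·3^k.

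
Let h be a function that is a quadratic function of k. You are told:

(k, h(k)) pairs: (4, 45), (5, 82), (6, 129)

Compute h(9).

Write h(k) = ak² + bk + c; the 3 given values yield a linear system in the 3 coefficients.
Solving, h(k) = 5k² - 8k - 3.
Then h(9) = 330.

330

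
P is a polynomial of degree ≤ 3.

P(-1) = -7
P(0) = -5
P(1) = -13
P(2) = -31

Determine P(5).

-145

First differences: 2, -8, -18. Second differences: -10, -10.
Level-2 differences are constant, so P has degree 2.
Fitting a degree-2 polynomial gives P(k) = -5k² - 3k - 5.
Then P(5) = -145.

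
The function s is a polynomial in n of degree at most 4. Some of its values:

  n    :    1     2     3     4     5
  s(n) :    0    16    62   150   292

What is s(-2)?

12

Write s(n) = an^4 + bn³ + cn² + dn + e; the 5 given values yield a linear system in the 5 coefficients.
Solving, the leading coefficient vanishes, and s(n) = 2n³ + 3n² - 7n + 2.
Then s(-2) = 12.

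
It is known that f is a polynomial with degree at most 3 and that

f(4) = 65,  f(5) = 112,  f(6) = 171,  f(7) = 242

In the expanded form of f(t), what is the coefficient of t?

-7

Write f(t) = at³ + bt² + ct + d; the 4 given values yield a linear system in the 4 coefficients.
Solving, the leading coefficient vanishes, and f(t) = 6t² - 7t - 3.
The coefficient of t is -7.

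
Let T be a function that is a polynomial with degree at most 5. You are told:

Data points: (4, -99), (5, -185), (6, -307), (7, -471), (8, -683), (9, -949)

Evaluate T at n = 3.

Write T(n) = an^5 + bn^4 + cn³ + dn² + en + p; the 6 given values yield a linear system in the 6 coefficients.
Solving, the top 2 coefficients vanish, and T(n) = -n³ - 3n² + 2n + 5.
Then T(3) = -43.

-43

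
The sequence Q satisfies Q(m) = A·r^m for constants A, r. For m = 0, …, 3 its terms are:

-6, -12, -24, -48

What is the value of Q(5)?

Consecutive ratio: -12/(-6) = 2, and -24/(-12) = 2, so r = 2.
Then A·2^0 = -6 gives A = -6, and Q(m) = -6·2^m.
Q(5) = -6·2^5 = -192.

-192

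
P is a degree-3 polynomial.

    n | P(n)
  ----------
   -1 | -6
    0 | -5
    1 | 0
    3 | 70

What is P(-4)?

Write P(n) = an³ + bn² + cn + d; the 4 given values yield a linear system in the 4 coefficients.
Solving, P(n) = 2n³ + 2n² + n - 5.
Then P(-4) = -105.

-105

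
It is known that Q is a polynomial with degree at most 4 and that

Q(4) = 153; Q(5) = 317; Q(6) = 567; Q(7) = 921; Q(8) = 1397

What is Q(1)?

First differences: 164, 250, 354, 476. Second differences: 86, 104, 122. Third differences: 18, 18.
Level-3 differences are constant, so Q has degree 3.
Fitting a degree-3 polynomial gives Q(n) = 3n³ - 2n² - n - 3.
Then Q(1) = -3.

-3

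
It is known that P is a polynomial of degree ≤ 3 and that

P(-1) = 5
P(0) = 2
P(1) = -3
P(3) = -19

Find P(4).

Write P(m) = am³ + bm² + cm + d; the 4 given values yield a linear system in the 4 coefficients.
Solving, the leading coefficient vanishes, and P(m) = -m² - 4m + 2.
Then P(4) = -30.

-30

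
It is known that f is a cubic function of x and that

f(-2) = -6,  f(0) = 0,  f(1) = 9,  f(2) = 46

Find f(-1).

1

Write f(x) = ax³ + bx² + cx + d; the 4 given values yield a linear system in the 4 coefficients.
Solving, f(x) = 3x³ + 5x² + x.
Then f(-1) = 1.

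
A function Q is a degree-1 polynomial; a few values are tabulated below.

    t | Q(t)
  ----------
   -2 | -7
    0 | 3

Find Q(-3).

Write Q(t) = at + b; the 2 given values yield a linear system in the 2 coefficients.
Solving, Q(t) = 5t + 3.
Then Q(-3) = -12.

-12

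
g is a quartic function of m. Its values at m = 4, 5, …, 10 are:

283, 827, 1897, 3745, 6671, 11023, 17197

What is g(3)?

61

Write g(m) = am^4 + bm³ + cm² + dm + e; the 7 given values yield a linear system in the 5 coefficients.
Solving, g(m) = 2m^4 - 2m³ - 9m² + 9m + 7.
Then g(3) = 61.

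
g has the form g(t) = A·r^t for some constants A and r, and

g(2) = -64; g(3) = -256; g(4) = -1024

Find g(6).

-16384

Consecutive ratio: -256/(-64) = 4, and -1024/(-256) = 4, so r = 4.
Then A·4^2 = -64 gives A = -4, and g(t) = -4·4^t.
g(6) = -4·4^6 = -16384.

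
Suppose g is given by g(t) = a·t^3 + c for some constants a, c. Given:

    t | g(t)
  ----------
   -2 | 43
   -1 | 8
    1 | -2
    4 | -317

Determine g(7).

From g(-2) = 43 and g(-1) = 8: -8a + c = 43 and -1a + c = 8.
Subtracting: 7a = -35, so a = -5; then c = 43 − (-5)·(-8) = 3.
So g(t) = -5t³ + 3, and g(7) = -1712.

-1712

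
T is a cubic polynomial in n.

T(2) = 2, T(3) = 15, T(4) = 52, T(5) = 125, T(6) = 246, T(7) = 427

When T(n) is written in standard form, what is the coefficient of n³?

2

First differences: 13, 37, 73, 121, 181. Second differences: 24, 36, 48, 60. Third differences: 12, 12, 12.
Level-3 differences are constant, so T has degree 3.
Fitting a degree-3 polynomial gives T(n) = 2n³ - 6n² + 5n.
The coefficient of n³ is 2.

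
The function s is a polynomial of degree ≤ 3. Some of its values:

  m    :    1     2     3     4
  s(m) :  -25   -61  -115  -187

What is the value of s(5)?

-277

Write s(m) = am³ + bm² + cm + d; the 4 given values yield a linear system in the 4 coefficients.
Solving, the leading coefficient vanishes, and s(m) = -9m² - 9m - 7.
Then s(5) = -277.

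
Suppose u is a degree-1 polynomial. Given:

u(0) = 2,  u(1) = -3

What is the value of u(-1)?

Write u(m) = am + b; the 2 given values yield a linear system in the 2 coefficients.
Solving, u(m) = -5m + 2.
Then u(-1) = 7.

7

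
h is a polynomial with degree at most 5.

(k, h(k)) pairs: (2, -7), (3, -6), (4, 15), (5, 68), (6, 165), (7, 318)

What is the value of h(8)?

First differences: 1, 21, 53, 97, 153. Second differences: 20, 32, 44, 56. Third differences: 12, 12, 12.
Level-3 differences are constant, so h has degree 3.
Extending the table by one column gives the next first difference 221, so h(8) = 318 + 221 = 539.

539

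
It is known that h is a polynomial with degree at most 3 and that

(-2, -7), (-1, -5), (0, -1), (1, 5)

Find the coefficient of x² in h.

First differences: 2, 4, 6. Second differences: 2, 2.
Level-2 differences are constant, so h has degree 2.
Fitting a degree-2 polynomial gives h(x) = x² + 5x - 1.
The coefficient of x² is 1.

1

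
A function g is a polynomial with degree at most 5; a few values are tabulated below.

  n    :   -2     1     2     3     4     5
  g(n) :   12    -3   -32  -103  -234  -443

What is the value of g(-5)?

Write g(n) = an^5 + bn^4 + cn³ + dn² + en + p; the 6 given values yield a linear system in the 6 coefficients.
Solving, the top 2 coefficients vanish, and g(n) = -3n³ - 3n² + n + 2.
Then g(-5) = 297.

297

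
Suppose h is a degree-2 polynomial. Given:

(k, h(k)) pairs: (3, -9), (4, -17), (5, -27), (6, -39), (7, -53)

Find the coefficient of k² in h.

-1

First differences: -8, -10, -12, -14. Second differences: -2, -2, -2.
Level-2 differences are constant, so h has degree 2.
Fitting a degree-2 polynomial gives h(k) = -k² - k + 3.
The coefficient of k² is -1.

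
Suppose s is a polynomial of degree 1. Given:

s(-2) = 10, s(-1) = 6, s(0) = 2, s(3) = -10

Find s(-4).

18

Write s(k) = ak + b; the 4 given values yield a linear system in the 2 coefficients.
Solving, s(k) = -4k + 2.
Then s(-4) = 18.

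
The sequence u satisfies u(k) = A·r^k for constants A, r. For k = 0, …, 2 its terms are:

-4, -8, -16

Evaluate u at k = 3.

Consecutive ratio: -8/(-4) = 2, and -16/(-8) = 2, so r = 2.
Then A·2^0 = -4 gives A = -4, and u(k) = -4·2^k.
u(3) = -4·2^3 = -32.

-32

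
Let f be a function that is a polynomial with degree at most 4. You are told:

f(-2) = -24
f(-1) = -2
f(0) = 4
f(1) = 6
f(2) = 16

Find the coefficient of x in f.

2

Write f(x) = ax^4 + bx³ + cx² + dx + e; the 5 given values yield a linear system in the 5 coefficients.
Solving, the leading coefficient vanishes, and f(x) = 2x³ - 2x² + 2x + 4.
The coefficient of x is 2.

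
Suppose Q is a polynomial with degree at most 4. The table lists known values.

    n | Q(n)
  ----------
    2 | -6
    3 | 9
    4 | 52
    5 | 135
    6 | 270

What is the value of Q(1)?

Write Q(n) = an^4 + bn³ + cn² + dn + e; the 5 given values yield a linear system in the 5 coefficients.
Solving, the leading coefficient vanishes, and Q(n) = 2n³ - 4n² - 3n.
Then Q(1) = -5.

-5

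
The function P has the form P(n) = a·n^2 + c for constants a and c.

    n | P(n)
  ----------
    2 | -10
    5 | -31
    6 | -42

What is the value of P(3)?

-15

From P(2) = -10 and P(5) = -31: 4a + c = -10 and 25a + c = -31.
Subtracting: 21a = -21, so a = -1; then c = -10 − (-1)·4 = -6.
So P(n) = -1n² − 6, and P(3) = -15.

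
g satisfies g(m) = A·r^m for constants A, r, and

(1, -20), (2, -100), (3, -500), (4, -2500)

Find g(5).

-12500

Consecutive ratio: -100/(-20) = 5, and -500/(-100) = 5, so r = 5.
Then A·5^1 = -20 gives A = -4, and g(m) = -4·5^m.
g(5) = -4·5^5 = -12500.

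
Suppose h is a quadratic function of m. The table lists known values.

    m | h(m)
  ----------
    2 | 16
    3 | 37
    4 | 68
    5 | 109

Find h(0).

Write h(m) = am² + bm + c; the 4 given values yield a linear system in the 3 coefficients.
Solving, h(m) = 5m² - 4m + 4.
Then h(0) = 4.

4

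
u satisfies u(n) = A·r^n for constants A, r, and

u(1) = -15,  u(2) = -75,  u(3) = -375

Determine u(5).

Consecutive ratio: -75/(-15) = 5, and -375/(-75) = 5, so r = 5.
Then A·5^1 = -15 gives A = -3, and u(n) = -3·5^n.
u(5) = -3·5^5 = -9375.

-9375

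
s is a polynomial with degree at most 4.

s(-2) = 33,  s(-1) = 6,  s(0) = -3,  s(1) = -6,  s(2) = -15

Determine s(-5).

First differences: -27, -9, -3, -9. Second differences: 18, 6, -6. Third differences: -12, -12.
Level-3 differences are constant, so s has degree 3.
Fitting a degree-3 polynomial gives s(n) = -2n³ + 3n² - 4n - 3.
Then s(-5) = 342.

342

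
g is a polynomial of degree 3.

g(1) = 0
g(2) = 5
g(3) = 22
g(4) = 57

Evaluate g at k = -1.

2

Write g(k) = ak³ + bk² + ck + d; the 4 given values yield a linear system in the 4 coefficients.
Solving, g(k) = k³ - 2k + 1.
Then g(-1) = 2.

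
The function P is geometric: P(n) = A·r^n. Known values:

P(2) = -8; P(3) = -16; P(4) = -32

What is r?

2

Consecutive ratio: -16/(-8) = 2, and -32/(-16) = 2, so r = 2.
Then A·2^2 = -8 gives A = -2, and P(n) = -2·2^n.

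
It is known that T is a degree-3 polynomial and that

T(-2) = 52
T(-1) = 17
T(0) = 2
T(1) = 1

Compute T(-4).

206

Write T(t) = at³ + bt² + ct + d; the 4 given values yield a linear system in the 4 coefficients.
Solving, T(t) = -t³ + 7t² - 7t + 2.
Then T(-4) = 206.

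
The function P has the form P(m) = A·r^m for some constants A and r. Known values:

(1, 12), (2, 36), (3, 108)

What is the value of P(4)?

324

Consecutive ratio: 36/12 = 3, and 108/36 = 3, so r = 3.
Then A·3^1 = 12 gives A = 4, and P(m) = 4·3^m.
P(4) = 4·3^4 = 324.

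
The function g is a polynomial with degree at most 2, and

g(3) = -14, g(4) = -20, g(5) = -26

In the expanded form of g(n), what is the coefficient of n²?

0

First differences: -6, -6.
Level-1 differences are constant, so g has degree 1.
Fitting a degree-1 polynomial gives g(n) = -6n + 4.
The coefficient of n² is 0.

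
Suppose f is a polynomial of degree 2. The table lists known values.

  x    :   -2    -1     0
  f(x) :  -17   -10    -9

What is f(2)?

Write f(x) = ax² + bx + c; the 3 given values yield a linear system in the 3 coefficients.
Solving, f(x) = -3x² - 2x - 9.
Then f(2) = -25.

-25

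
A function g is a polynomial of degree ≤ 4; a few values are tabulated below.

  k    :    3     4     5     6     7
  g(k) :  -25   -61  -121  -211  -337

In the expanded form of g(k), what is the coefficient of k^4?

0

First differences: -36, -60, -90, -126. Second differences: -24, -30, -36. Third differences: -6, -6.
Level-3 differences are constant, so g has degree 3.
Fitting a degree-3 polynomial gives g(k) = -k³ + k - 1.
The coefficient of k^4 is 0.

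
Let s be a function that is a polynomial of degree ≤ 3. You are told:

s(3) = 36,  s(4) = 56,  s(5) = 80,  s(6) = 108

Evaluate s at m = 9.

Write s(m) = am³ + bm² + cm + d; the 4 given values yield a linear system in the 4 coefficients.
Solving, the leading coefficient vanishes, and s(m) = 2m² + 6m.
Then s(9) = 216.

216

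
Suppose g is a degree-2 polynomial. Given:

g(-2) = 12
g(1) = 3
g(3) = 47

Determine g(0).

-4

Write g(m) = am² + bm + c; the 3 given values yield a linear system in the 3 coefficients.
Solving, g(m) = 5m² + 2m - 4.
Then g(0) = -4.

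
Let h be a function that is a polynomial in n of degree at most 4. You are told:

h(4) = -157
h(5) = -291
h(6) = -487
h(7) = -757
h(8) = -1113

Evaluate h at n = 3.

-73

First differences: -134, -196, -270, -356. Second differences: -62, -74, -86. Third differences: -12, -12.
Level-3 differences are constant, so h has degree 3.
Fitting a degree-3 polynomial gives h(n) = -2n³ - n² - 3n - 1.
Then h(3) = -73.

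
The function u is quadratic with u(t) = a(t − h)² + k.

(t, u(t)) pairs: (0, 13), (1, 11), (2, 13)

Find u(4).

First differences -2, 2; second difference 4 = 2a, so a = 2.
Expanding, the t-coefficient is −2ah = -4h; matching it to the data gives h = 1, and then k = 11.
So u(t) = 2(t − 1)² + 11.
u(4) = 2·3² + 11 = 29.

29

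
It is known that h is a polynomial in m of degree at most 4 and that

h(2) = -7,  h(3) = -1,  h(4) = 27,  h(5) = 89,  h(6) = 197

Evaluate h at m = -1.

First differences: 6, 28, 62, 108. Second differences: 22, 34, 46. Third differences: 12, 12.
Level-3 differences are constant, so h has degree 3.
Fitting a degree-3 polynomial gives h(m) = 2m³ - 7m² + 3m - 1.
Then h(-1) = -13.

-13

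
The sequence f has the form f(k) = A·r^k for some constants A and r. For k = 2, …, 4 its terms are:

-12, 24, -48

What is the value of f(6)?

-192

Consecutive ratio: 24/(-12) = -2, and -48/24 = -2, so r = -2.
Then A·(-2)^2 = -12 gives A = -3, and f(k) = -3·(-2)^k.
f(6) = -3·(-2)^6 = -192.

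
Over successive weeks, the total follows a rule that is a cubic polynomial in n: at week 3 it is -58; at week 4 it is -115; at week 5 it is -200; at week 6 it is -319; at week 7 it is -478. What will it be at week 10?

-1255

Write the value at n as g(n).
First differences: -57, -85, -119, -159. Second differences: -28, -34, -40. Third differences: -6, -6.
Level-3 differences are constant, so g has degree 3.
Fitting a degree-3 polynomial gives g(n) = -n³ - 2n² - 6n + 5.
Then g(10) = -1255.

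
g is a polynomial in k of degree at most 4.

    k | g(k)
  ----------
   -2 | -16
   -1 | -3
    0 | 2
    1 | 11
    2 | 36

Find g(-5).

-223

First differences: 13, 5, 9, 25. Second differences: -8, 4, 16. Third differences: 12, 12.
Level-3 differences are constant, so g has degree 3.
Fitting a degree-3 polynomial gives g(k) = 2k³ + 2k² + 5k + 2.
Then g(-5) = -223.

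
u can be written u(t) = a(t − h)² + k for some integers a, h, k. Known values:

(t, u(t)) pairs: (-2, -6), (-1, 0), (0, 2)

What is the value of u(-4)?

-30

First differences 6, 2; second difference -4 = 2a, so a = -2.
Expanding, the t-coefficient is −2ah = 4h; matching it to the data gives h = 0, and then k = 2.
So u(t) = -2(t + 0)² + 2.
u(-4) = -2·(-4)² + 2 = -30.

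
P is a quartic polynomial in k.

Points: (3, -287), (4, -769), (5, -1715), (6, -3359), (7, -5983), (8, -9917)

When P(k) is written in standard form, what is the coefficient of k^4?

First differences: -482, -946, -1644, -2624, -3934. Second differences: -464, -698, -980, -1310. Third differences: -234, -282, -330. Fourth differences: -48, -48.
Level-4 differences are constant, so P has degree 4.
Fitting a degree-4 polynomial gives P(k) = -2k^4 - 3k³ - 2k² - 7k - 5.
The coefficient of k^4 is -2.

-2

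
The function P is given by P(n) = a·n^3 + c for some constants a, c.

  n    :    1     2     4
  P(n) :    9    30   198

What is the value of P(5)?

381

From P(1) = 9 and P(2) = 30: 1a + c = 9 and 8a + c = 30.
Subtracting: 7a = 21, so a = 3; then c = 9 − 3·1 = 6.
So P(n) = 3n³ + 6, and P(5) = 381.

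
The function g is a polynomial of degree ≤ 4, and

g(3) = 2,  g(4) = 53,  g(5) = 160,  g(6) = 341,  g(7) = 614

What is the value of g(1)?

-4

First differences: 51, 107, 181, 273. Second differences: 56, 74, 92. Third differences: 18, 18.
Level-3 differences are constant, so g has degree 3.
Fitting a degree-3 polynomial gives g(x) = 3x³ - 8x² - 4x + 5.
Then g(1) = -4.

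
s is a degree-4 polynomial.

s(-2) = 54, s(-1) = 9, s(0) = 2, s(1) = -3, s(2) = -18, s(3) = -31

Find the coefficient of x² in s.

First differences: -45, -7, -5, -15, -13. Second differences: 38, 2, -10, 2. Third differences: -36, -12, 12. Fourth differences: 24, 24.
Level-4 differences are constant, so s has degree 4.
Fitting a degree-4 polynomial gives s(x) = x^4 - 4x³ - 2x + 2.
The coefficient of x² is 0.

0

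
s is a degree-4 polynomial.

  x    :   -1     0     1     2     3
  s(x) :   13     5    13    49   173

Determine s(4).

493

Write s(x) = ax^4 + bx³ + cx² + dx + e; the 5 given values yield a linear system in the 5 coefficients.
Solving, s(x) = 2x^4 - 2x³ + 6x² + 2x + 5.
Then s(4) = 493.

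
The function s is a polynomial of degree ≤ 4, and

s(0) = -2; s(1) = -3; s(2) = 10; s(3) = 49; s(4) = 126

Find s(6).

Write s(t) = at^4 + bt³ + ct² + dt + e; the 5 given values yield a linear system in the 5 coefficients.
Solving, the leading coefficient vanishes, and s(t) = 2t³ + t² - 4t - 2.
Then s(6) = 442.

442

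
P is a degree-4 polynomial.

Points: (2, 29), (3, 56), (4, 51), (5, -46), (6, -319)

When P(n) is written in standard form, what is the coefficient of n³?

4

Write P(n) = an^4 + bn³ + cn² + dn + e; the 5 given values yield a linear system in the 5 coefficients.
Solving, P(n) = -n^4 + 4n³ + 3n² + n - 1.
The coefficient of n³ is 4.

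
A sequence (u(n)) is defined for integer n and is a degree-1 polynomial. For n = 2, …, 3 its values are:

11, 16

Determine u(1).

Write u(n) = an + b; the 2 given values yield a linear system in the 2 coefficients.
Solving, u(n) = 5n + 1.
Then u(1) = 6.

6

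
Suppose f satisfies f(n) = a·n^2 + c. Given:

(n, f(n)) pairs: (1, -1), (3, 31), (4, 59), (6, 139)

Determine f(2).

From f(1) = -1 and f(3) = 31: 1a + c = -1 and 9a + c = 31.
Subtracting: 8a = 32, so a = 4; then c = -1 − 4·1 = -5.
So f(n) = 4n² − 5, and f(2) = 11.

11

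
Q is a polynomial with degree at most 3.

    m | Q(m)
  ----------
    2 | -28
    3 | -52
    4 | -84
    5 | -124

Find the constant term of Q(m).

-4

First differences: -24, -32, -40. Second differences: -8, -8.
Level-2 differences are constant, so Q has degree 2.
Fitting a degree-2 polynomial gives Q(m) = -4m² - 4m - 4.
The constant term is Q(0) = -4.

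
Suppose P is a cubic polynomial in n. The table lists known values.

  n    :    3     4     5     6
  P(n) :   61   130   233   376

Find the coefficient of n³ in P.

1

Write P(n) = an³ + bn² + cn + d; the 4 given values yield a linear system in the 4 coefficients.
Solving, P(n) = n³ + 5n² - 3n - 2.
The coefficient of n³ is 1.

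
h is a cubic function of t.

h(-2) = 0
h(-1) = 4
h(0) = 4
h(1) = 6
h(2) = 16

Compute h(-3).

First differences: 4, 0, 2, 10. Second differences: -4, 2, 8. Third differences: 6, 6.
Level-3 differences are constant, so h has degree 3.
Fitting a degree-3 polynomial gives h(t) = t³ + t² + 4.
Then h(-3) = -14.

-14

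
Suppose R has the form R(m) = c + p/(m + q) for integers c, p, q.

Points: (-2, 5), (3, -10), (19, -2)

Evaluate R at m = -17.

(R(m) − c)(m + q) = p for each data point; the three points give a linear system in c and q, then p follows.
Solving: c = -1, q = -1, p = -18, so R(m) = -1 − 18/(m − 1).
Then R(-17) = -1 − 18/(-18) = 0.

0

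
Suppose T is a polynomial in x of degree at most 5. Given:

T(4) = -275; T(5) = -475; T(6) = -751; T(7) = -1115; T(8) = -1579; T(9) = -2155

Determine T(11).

-3691

First differences: -200, -276, -364, -464, -576. Second differences: -76, -88, -100, -112. Third differences: -12, -12, -12.
Level-3 differences are constant, so T has degree 3.
Fitting a degree-3 polynomial gives T(x) = -2x³ - 8x² - 6x + 5.
Then T(11) = -3691.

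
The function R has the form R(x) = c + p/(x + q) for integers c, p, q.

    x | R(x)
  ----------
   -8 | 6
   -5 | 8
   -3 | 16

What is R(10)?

(R(x) − c)(x + q) = p for each data point; the three points give a linear system in c and q, then p follows.
Solving: c = 4, q = 2, p = -12, so R(x) = 4 − 12/(x + 2).
Then R(10) = 4 − 12/12 = 3.

3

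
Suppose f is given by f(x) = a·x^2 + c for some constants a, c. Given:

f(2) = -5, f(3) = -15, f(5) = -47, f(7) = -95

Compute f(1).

1

From f(2) = -5 and f(3) = -15: 4a + c = -5 and 9a + c = -15.
Subtracting: 5a = -10, so a = -2; then c = -5 − (-2)·4 = 3.
So f(x) = -2x² + 3, and f(1) = 1.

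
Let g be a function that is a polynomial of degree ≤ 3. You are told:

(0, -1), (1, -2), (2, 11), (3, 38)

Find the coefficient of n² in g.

First differences: -1, 13, 27. Second differences: 14, 14.
Level-2 differences are constant, so g has degree 2.
Fitting a degree-2 polynomial gives g(n) = 7n² - 8n - 1.
The coefficient of n² is 7.

7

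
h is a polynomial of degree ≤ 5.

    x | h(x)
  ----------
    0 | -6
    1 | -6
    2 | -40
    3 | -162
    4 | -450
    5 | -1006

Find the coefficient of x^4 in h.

Write h(x) = ax^5 + bx^4 + cx³ + dx² + ex + p; the 6 given values yield a linear system in the 6 coefficients.
Solving, the leading coefficient vanishes, and h(x) = -x^4 - 3x³ - x² + 5x - 6.
The coefficient of x^4 is -1.

-1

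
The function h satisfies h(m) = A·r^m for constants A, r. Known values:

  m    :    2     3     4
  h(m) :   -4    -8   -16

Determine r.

Consecutive ratio: -8/(-4) = 2, and -16/(-8) = 2, so r = 2.
Then A·2^2 = -4 gives A = -1, and h(m) = -1·2^m.

2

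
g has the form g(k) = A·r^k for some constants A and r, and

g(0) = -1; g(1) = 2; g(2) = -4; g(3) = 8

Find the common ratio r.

-2

Consecutive ratio: 2/(-1) = -2, and -4/2 = -2, so r = -2.
Then A·(-2)^0 = -1 gives A = -1, and g(k) = -1·(-2)^k.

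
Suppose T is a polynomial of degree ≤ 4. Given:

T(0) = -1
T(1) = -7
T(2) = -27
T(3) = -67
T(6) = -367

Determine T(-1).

Write T(k) = ak^4 + bk³ + ck² + dk + e; the 5 given values yield a linear system in the 5 coefficients.
Solving, the leading coefficient vanishes, and T(k) = -k³ - 4k² - k - 1.
Then T(-1) = -3.

-3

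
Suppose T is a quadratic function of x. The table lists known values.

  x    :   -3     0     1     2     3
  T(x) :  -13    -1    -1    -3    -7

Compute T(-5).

-31

Write T(x) = ax² + bx + c; the 5 given values yield a linear system in the 3 coefficients.
Solving, T(x) = -x² + x - 1.
Then T(-5) = -31.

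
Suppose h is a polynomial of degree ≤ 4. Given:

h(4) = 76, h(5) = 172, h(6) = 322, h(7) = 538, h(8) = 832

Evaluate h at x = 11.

First differences: 96, 150, 216, 294. Second differences: 54, 66, 78. Third differences: 12, 12.
Level-3 differences are constant, so h has degree 3.
Fitting a degree-3 polynomial gives h(x) = 2x³ - 3x² + x - 8.
Then h(11) = 2302.

2302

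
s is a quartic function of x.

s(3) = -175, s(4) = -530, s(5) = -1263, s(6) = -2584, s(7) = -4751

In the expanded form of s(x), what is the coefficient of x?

Write s(x) = ax^4 + bx³ + cx² + dx + e; the 5 given values yield a linear system in the 5 coefficients.
Solving, s(x) = -2x^4 + x³ - 7x² + 7x + 2.
The coefficient of x is 7.

7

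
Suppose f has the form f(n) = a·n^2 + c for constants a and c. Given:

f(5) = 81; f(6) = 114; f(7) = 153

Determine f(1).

From f(5) = 81 and f(6) = 114: 25a + c = 81 and 36a + c = 114.
Subtracting: 11a = 33, so a = 3; then c = 81 − 3·25 = 6.
So f(n) = 3n² + 6, and f(1) = 9.

9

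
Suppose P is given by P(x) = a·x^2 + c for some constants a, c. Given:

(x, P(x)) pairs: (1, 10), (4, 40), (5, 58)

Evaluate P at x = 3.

26

From P(1) = 10 and P(4) = 40: 1a + c = 10 and 16a + c = 40.
Subtracting: 15a = 30, so a = 2; then c = 10 − 2·1 = 8.
So P(x) = 2x² + 8, and P(3) = 26.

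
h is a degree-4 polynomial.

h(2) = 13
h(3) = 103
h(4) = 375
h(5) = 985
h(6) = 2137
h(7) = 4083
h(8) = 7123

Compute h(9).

11605

First differences: 90, 272, 610, 1152, 1946, 3040. Second differences: 182, 338, 542, 794, 1094. Third differences: 156, 204, 252, 300. Fourth differences: 48, 48, 48.
Level-4 differences are constant, so h has degree 4.
Extending the table by one column gives the next first difference 4482, so h(9) = 7123 + 4482 = 11605.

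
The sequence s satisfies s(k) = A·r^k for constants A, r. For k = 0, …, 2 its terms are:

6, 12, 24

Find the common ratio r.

Consecutive ratio: 12/6 = 2, and 24/12 = 2, so r = 2.
Then A·2^0 = 6 gives A = 6, and s(k) = 6·2^k.

2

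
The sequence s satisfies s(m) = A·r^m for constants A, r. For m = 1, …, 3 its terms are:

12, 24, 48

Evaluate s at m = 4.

Consecutive ratio: 24/12 = 2, and 48/24 = 2, so r = 2.
Then A·2^1 = 12 gives A = 6, and s(m) = 6·2^m.
s(4) = 6·2^4 = 96.

96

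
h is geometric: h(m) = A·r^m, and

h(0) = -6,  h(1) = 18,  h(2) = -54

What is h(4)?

-486

Consecutive ratio: 18/(-6) = -3, and -54/18 = -3, so r = -3.
Then A·(-3)^0 = -6 gives A = -6, and h(m) = -6·(-3)^m.
h(4) = -6·(-3)^4 = -486.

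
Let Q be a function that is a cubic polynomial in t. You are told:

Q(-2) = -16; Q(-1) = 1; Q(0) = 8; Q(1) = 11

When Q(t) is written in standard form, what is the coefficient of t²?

Write Q(t) = at³ + bt² + ct + d; the 4 given values yield a linear system in the 4 coefficients.
Solving, Q(t) = t³ - 2t² + 4t + 8.
The coefficient of t² is -2.

-2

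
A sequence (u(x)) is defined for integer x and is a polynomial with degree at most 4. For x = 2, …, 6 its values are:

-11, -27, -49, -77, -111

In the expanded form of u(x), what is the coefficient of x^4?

First differences: -16, -22, -28, -34. Second differences: -6, -6, -6.
Level-2 differences are constant, so u has degree 2.
Fitting a degree-2 polynomial gives u(x) = -3x² - x + 3.
The coefficient of x^4 is 0.

0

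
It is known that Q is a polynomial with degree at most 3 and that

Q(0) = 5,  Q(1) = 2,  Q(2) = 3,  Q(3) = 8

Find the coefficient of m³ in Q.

0

First differences: -3, 1, 5. Second differences: 4, 4.
Level-2 differences are constant, so Q has degree 2.
Fitting a degree-2 polynomial gives Q(m) = 2m² - 5m + 5.
The coefficient of m³ is 0.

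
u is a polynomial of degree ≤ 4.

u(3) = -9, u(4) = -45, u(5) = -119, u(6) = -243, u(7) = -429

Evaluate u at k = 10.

Write u(k) = ak^4 + bk³ + ck² + dk + e; the 5 given values yield a linear system in the 5 coefficients.
Solving, the leading coefficient vanishes, and u(k) = -2k³ + 5k² + 3k - 9.
Then u(10) = -1479.

-1479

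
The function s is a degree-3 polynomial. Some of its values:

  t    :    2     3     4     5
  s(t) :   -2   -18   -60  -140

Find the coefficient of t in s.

-3

Write s(t) = at³ + bt² + ct + d; the 4 given values yield a linear system in the 4 coefficients.
Solving, s(t) = -2t³ + 5t² - 3t.
The coefficient of t is -3.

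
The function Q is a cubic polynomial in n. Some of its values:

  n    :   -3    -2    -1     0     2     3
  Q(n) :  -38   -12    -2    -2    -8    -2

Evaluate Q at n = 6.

Write Q(n) = an³ + bn² + cn + d; the 6 given values yield a linear system in the 4 coefficients.
Solving, Q(n) = n³ - 2n² - 3n - 2.
Then Q(6) = 124.

124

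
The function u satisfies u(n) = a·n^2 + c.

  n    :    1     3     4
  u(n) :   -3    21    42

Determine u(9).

237

From u(1) = -3 and u(3) = 21: 1a + c = -3 and 9a + c = 21.
Subtracting: 8a = 24, so a = 3; then c = -3 − 3·1 = -6.
So u(n) = 3n² − 6, and u(9) = 237.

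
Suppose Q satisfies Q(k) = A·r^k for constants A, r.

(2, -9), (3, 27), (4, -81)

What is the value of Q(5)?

Consecutive ratio: 27/(-9) = -3, and -81/27 = -3, so r = -3.
Then A·(-3)^2 = -9 gives A = -1, and Q(k) = -1·(-3)^k.
Q(5) = -1·(-3)^5 = 243.

243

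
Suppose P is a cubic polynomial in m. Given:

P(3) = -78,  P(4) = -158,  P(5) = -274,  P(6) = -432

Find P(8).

Write P(m) = am³ + bm² + cm + d; the 4 given values yield a linear system in the 4 coefficients.
Solving, P(m) = -m³ - 6m² - m + 6.
Then P(8) = -898.

-898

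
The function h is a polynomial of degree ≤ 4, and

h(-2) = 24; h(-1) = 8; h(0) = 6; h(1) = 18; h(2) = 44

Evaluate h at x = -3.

Write h(x) = ax^4 + bx³ + cx² + dx + e; the 5 given values yield a linear system in the 5 coefficients.
Solving, the top 2 coefficients vanish, and h(x) = 7x² + 5x + 6.
Then h(-3) = 54.

54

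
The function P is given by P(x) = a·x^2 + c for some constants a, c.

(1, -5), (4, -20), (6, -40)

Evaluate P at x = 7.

From P(1) = -5 and P(4) = -20: 1a + c = -5 and 16a + c = -20.
Subtracting: 15a = -15, so a = -1; then c = -5 − (-1)·1 = -4.
So P(x) = -1x² − 4, and P(7) = -53.

-53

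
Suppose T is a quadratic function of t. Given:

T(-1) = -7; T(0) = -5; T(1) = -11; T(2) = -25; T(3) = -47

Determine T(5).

-115

Write T(t) = at² + bt + c; the 5 given values yield a linear system in the 3 coefficients.
Solving, T(t) = -4t² - 2t - 5.
Then T(5) = -115.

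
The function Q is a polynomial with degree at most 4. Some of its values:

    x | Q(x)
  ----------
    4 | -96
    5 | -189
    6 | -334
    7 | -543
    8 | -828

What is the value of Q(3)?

Write Q(x) = ax^4 + bx³ + cx² + dx + e; the 5 given values yield a linear system in the 5 coefficients.
Solving, the leading coefficient vanishes, and Q(x) = -2x³ + 4x² - 7x - 4.
Then Q(3) = -43.

-43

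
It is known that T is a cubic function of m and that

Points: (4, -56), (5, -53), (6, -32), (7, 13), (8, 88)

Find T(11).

First differences: 3, 21, 45, 75. Second differences: 18, 24, 30. Third differences: 6, 6.
Level-3 differences are constant, so T has degree 3.
Fitting a degree-3 polynomial gives T(m) = m³ - 6m² - 4m - 8.
Then T(11) = 553.

553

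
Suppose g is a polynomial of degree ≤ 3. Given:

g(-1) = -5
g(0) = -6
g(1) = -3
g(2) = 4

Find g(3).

First differences: -1, 3, 7. Second differences: 4, 4.
Level-2 differences are constant, so g has degree 2.
Extending the table by one column gives the next first difference 11, so g(3) = 4 + 11 = 15.

15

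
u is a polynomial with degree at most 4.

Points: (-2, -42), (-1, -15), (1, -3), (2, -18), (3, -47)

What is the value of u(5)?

Write u(k) = ak^4 + bk³ + ck² + dk + e; the 5 given values yield a linear system in the 5 coefficients.
Solving, the top 2 coefficients vanish, and u(k) = -7k² + 6k - 2.
Then u(5) = -147.

-147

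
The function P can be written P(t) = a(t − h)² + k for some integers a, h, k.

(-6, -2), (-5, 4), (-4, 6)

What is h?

First differences 6, 2; second difference -4 = 2a, so a = -2.
Expanding, the t-coefficient is −2ah = 4h; matching it to the data gives h = -4, and then k = 6.
So P(t) = -2(t + 4)² + 6.
Hence h = -4.

-4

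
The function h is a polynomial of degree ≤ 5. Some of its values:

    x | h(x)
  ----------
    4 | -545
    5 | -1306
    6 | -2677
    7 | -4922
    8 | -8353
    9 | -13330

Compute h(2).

First differences: -761, -1371, -2245, -3431, -4977. Second differences: -610, -874, -1186, -1546. Third differences: -264, -312, -360. Fourth differences: -48, -48.
Level-4 differences are constant, so h has degree 4.
Fitting a degree-4 polynomial gives h(x) = -2x^4 - 3x² + 4x - 1.
Then h(2) = -37.

-37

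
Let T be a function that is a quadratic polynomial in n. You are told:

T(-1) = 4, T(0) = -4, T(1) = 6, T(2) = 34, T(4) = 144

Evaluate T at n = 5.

226

Write T(n) = an² + bn + c; the 5 given values yield a linear system in the 3 coefficients.
Solving, T(n) = 9n² + n - 4.
Then T(5) = 226.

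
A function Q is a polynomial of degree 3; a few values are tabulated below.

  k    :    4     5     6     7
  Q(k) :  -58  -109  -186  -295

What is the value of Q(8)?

Write Q(k) = ak³ + bk² + ck + d; the 4 given values yield a linear system in the 4 coefficients.
Solving, Q(k) = -k³ + 2k² - 8k + 6.
Then Q(8) = -442.

-442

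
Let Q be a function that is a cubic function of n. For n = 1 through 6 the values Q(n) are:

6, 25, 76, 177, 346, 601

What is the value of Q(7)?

First differences: 19, 51, 101, 169, 255. Second differences: 32, 50, 68, 86. Third differences: 18, 18, 18.
Level-3 differences are constant, so Q has degree 3.
Fitting a degree-3 polynomial gives Q(n) = 3n³ - 2n² + 4n + 1.
Then Q(7) = 960.

960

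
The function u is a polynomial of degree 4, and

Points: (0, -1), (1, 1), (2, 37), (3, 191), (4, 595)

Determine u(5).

1429

Write u(k) = ak^4 + bk³ + ck² + dk + e; the 5 given values yield a linear system in the 5 coefficients.
Solving, u(k) = 2k^4 + 2k³ - 3k² + k - 1.
Then u(5) = 1429.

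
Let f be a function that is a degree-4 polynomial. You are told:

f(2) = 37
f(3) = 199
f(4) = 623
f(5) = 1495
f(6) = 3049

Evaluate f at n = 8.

9379

Write f(n) = an^4 + bn³ + cn² + dn + e; the 5 given values yield a linear system in the 5 coefficients.
Solving, f(n) = 2n^4 + 3n³ - 6n² + 5n - 5.
Then f(8) = 9379.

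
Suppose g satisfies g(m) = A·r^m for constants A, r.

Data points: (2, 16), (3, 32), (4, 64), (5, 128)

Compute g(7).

512

Consecutive ratio: 32/16 = 2, and 64/32 = 2, so r = 2.
Then A·2^2 = 16 gives A = 4, and g(m) = 4·2^m.
g(7) = 4·2^7 = 512.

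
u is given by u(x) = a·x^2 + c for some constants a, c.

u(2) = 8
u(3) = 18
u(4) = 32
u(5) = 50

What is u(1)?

From u(2) = 8 and u(3) = 18: 4a + c = 8 and 9a + c = 18.
Subtracting: 5a = 10, so a = 2; then c = 8 − 2·4 = 0.
So u(x) = 2x² + 0, and u(1) = 2.

2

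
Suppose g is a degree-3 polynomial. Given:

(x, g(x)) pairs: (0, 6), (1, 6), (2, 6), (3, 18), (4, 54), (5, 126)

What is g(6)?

First differences: 0, 0, 12, 36, 72. Second differences: 0, 12, 24, 36. Third differences: 12, 12, 12.
Level-3 differences are constant, so g has degree 3.
Fitting a degree-3 polynomial gives g(x) = 2x³ - 6x² + 4x + 6.
Then g(6) = 246.

246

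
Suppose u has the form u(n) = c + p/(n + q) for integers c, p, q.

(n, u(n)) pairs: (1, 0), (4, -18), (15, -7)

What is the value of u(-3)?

-4

(u(n) − c)(n + q) = p for each data point; the three points give a linear system in c and q, then p follows.
Solving: c = -6, q = -3, p = -12, so u(n) = -6 − 12/(n − 3).
Then u(-3) = -6 − 12/(-6) = -4.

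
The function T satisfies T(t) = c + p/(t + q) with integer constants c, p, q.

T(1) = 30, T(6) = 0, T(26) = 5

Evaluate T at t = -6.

(T(t) − c)(t + q) = p for each data point; the three points give a linear system in c and q, then p follows.
Solving: c = 6, q = -2, p = -24, so T(t) = 6 − 24/(t − 2).
Then T(-6) = 6 − 24/(-8) = 9.

9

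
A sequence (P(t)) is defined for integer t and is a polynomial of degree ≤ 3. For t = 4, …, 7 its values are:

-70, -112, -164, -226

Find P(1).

-4

First differences: -42, -52, -62. Second differences: -10, -10.
Level-2 differences are constant, so P has degree 2.
Fitting a degree-2 polynomial gives P(t) = -5t² + 3t - 2.
Then P(1) = -4.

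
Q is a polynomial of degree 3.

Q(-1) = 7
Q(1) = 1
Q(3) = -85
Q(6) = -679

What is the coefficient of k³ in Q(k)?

Write Q(k) = ak³ + bk² + ck + d; the 4 given values yield a linear system in the 4 coefficients.
Solving, Q(k) = -3k³ - k² + 5.
The coefficient of k³ is -3.

-3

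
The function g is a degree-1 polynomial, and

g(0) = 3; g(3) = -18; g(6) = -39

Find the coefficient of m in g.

Write g(m) = am + b; the 3 given values yield a linear system in the 2 coefficients.
Solving, g(m) = -7m + 3.
The coefficient of m is -7.

-7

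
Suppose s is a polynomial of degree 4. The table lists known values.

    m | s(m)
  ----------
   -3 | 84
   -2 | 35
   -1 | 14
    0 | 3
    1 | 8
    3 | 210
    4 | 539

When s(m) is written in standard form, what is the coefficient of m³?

3

Write s(m) = am^4 + bm³ + cm² + dm + e; the 7 given values yield a linear system in the 5 coefficients.
Solving, s(m) = m^4 + 3m³ + 7m² - 6m + 3.
The coefficient of m³ is 3.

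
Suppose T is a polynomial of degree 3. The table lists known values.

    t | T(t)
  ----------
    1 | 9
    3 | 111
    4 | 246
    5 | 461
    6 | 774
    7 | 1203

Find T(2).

38

Write T(t) = at³ + bt² + ct + d; the 6 given values yield a linear system in the 4 coefficients.
Solving, T(t) = 3t³ + 4t² - 4t + 6.
Then T(2) = 38.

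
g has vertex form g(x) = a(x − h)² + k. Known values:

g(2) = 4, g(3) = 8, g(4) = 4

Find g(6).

First differences 4, -4; second difference -8 = 2a, so a = -4.
Expanding, the x-coefficient is −2ah = 8h; matching it to the data gives h = 3, and then k = 8.
So g(x) = -4(x − 3)² + 8.
g(6) = -4·3² + 8 = -28.

-28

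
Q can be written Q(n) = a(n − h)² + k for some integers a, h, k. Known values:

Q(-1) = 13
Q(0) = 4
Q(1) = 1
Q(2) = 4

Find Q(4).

28

First differences -9, -3, 3; second difference 6 = 2a, so a = 3.
Expanding, the n-coefficient is −2ah = -6h; matching it to the data gives h = 1, and then k = 1.
So Q(n) = 3(n − 1)² + 1.
Q(4) = 3·3² + 1 = 28.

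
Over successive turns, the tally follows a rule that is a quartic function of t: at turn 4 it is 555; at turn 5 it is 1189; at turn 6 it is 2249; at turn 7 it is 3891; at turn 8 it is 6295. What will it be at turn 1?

9

Write the value at t as P(t).
Write P(t) = at^4 + bt³ + ct² + dt + e; the 5 given values yield a linear system in the 5 coefficients.
Solving, P(t) = t^4 + 4t³ + 2t² + 3t - 1.
Then P(1) = 9.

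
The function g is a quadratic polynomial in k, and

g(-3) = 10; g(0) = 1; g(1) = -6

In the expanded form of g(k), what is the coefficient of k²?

-1

Write g(k) = ak² + bk + c; the 3 given values yield a linear system in the 3 coefficients.
Solving, g(k) = -k² - 6k + 1.
The coefficient of k² is -1.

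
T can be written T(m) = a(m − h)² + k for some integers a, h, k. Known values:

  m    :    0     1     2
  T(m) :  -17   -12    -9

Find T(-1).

First differences 5, 3; second difference -2 = 2a, so a = -1.
Expanding, the m-coefficient is −2ah = 2h; matching it to the data gives h = 3, and then k = -8.
So T(m) = -1(m − 3)² − 8.
T(-1) = -1·(-4)² − 8 = -24.

-24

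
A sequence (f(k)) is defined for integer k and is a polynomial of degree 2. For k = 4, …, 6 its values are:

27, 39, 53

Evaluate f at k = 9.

Write f(k) = ak² + bk + c; the 3 given values yield a linear system in the 3 coefficients.
Solving, f(k) = k² + 3k - 1.
Then f(9) = 107.

107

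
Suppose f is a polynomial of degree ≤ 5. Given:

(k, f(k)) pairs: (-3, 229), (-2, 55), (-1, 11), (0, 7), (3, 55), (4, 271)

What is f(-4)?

671

Write f(k) = ak^5 + bk^4 + ck³ + dk² + ek + p; the 6 given values yield a linear system in the 6 coefficients.
Solving, the leading coefficient vanishes, and f(k) = 2k^4 - 3k³ - 3k² - 2k + 7.
Then f(-4) = 671.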